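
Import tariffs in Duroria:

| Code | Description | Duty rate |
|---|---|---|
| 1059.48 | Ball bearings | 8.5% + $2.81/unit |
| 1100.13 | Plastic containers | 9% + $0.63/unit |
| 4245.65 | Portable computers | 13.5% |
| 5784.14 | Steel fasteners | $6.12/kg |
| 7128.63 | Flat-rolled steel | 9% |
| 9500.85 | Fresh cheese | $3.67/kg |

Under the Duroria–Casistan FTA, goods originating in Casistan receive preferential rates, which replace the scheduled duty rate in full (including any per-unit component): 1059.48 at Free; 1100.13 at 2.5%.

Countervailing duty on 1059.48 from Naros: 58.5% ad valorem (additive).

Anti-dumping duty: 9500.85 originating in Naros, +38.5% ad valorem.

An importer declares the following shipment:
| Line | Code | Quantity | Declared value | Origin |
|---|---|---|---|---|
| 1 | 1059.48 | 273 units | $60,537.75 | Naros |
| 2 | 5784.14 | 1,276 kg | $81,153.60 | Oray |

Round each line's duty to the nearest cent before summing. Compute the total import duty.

Line 1 (1059.48, Naros, 273 units, $60,537.75):
Base rate for 1059.48 is 8.5% + $2.81/unit.
1059.48 has an FTA preferential rate, but origin Naros is not Casistan; base rate stands.
Additional duty on 1059.48 from Naros: +58.5%. Applied ad valorem rate: 8.5% + 58.5% = 67%.
Duty = $60,537.75 × 67% + 273 × $2.81 = $41,327.42.
Line 2 (5784.14, Oray, 1,276 kg, $81,153.60):
Base rate for 5784.14 is $6.12/kg.
Duty = 1,276 × $6.12 = $7,809.12.
Total = $41,327.42 + $7,809.12 = $49,136.54.

$49,136.54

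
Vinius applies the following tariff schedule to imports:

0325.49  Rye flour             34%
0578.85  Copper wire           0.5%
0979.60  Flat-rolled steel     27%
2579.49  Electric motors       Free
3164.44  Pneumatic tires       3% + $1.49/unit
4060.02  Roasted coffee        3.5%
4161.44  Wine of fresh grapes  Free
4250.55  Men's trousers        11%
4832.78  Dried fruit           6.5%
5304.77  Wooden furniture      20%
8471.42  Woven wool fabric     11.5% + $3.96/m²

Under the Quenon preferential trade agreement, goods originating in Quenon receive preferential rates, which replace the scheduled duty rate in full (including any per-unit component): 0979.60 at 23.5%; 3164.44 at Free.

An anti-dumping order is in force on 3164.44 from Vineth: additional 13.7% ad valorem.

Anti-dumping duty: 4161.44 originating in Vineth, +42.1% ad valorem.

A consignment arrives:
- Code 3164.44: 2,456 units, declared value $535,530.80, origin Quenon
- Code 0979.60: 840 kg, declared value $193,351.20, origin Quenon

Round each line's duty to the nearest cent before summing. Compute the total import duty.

$45,437.53

Line 1 (3164.44, Quenon, 2,456 units, $535,530.80):
Base rate for 3164.44 is 3% + $1.49/unit.
Origin Quenon qualifies under the Vinius–Quenon agreement and 3164.44 is covered: preferential rate Free applies instead.
The additional-duty order on 3164.44 targets Vineth, not Quenon; it does not apply.
Duty = $535,530.80 × 0% = $0.00.
Line 2 (0979.60, Quenon, 840 kg, $193,351.20):
Base rate for 0979.60 is 27%.
Origin Quenon qualifies under the Vinius–Quenon agreement and 0979.60 is covered: preferential rate 23.5% applies instead.
Duty = $193,351.20 × 23.5% = $45,437.53.
Total = $0.00 + $45,437.53 = $45,437.53.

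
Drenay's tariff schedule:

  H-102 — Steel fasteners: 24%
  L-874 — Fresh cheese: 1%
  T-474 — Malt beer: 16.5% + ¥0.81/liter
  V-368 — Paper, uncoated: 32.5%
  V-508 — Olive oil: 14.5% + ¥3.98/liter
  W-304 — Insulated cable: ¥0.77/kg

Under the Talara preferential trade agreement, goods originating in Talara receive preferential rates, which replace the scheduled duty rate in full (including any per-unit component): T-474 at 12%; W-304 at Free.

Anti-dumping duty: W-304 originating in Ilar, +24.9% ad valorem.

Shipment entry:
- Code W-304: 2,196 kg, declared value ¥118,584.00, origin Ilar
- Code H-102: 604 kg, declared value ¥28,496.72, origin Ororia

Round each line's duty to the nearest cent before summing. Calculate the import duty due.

¥38,057.55

Line 1 (W-304, Ilar, 2,196 kg, ¥118,584.00):
Base rate for W-304 is ¥0.77/kg.
W-304 has an FTA preferential rate, but origin Ilar is not Talara; base rate stands.
Additional duty on W-304 from Ilar: +24.9% ad valorem. Applied ad valorem rate = 24.9%.
Duty = ¥118,584.00 × 24.9% + 2,196 × ¥0.77 = ¥31,218.34.
Line 2 (H-102, Ororia, 604 kg, ¥28,496.72):
Base rate for H-102 is 24%.
Duty = ¥28,496.72 × 24% = ¥6,839.21.
Total = ¥31,218.34 + ¥6,839.21 = ¥38,057.55.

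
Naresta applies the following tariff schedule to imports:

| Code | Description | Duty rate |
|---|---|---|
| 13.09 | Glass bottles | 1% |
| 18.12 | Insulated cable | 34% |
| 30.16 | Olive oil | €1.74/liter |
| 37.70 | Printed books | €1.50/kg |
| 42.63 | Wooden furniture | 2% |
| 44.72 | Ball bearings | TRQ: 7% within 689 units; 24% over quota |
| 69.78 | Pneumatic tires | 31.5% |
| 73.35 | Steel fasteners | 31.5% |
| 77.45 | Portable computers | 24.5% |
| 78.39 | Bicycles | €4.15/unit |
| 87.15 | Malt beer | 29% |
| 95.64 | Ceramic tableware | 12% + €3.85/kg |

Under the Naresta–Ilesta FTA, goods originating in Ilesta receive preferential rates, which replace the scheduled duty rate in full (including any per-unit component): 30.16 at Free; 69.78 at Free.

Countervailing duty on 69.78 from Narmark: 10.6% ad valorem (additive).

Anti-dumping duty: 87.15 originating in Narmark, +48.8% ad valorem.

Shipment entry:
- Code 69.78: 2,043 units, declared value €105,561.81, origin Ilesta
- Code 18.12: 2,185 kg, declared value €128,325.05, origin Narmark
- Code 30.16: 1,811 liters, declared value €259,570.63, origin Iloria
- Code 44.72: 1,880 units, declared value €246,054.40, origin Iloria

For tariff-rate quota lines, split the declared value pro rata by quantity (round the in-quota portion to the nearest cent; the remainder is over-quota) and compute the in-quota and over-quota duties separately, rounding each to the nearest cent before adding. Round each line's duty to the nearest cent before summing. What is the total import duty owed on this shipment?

Line 1 (69.78, Ilesta, 2,043 units, €105,561.81):
Base rate for 69.78 is 31.5%.
Origin Ilesta qualifies under the Naresta–Ilesta agreement and 69.78 is covered: preferential rate Free applies instead.
The additional-duty order on 69.78 targets Narmark, not Ilesta; it does not apply.
Duty = €105,561.81 × 0% = €0.00.
Line 2 (18.12, Narmark, 2,185 kg, €128,325.05):
Base rate for 18.12 is 34%.
Duty = €128,325.05 × 34% = €43,630.52.
Line 3 (30.16, Iloria, 1,811 liters, €259,570.63):
Base rate for 30.16 is €1.74/liter.
30.16 has an FTA preferential rate, but origin Iloria is not Ilesta; base rate stands.
Duty = 1,811 × €1.74 = €3,151.14.
Line 4 (44.72, Iloria, 1,880 units, €246,054.40):
Code 44.72 is under a tariff-rate quota (threshold 689 units). In-quota: 689 units at 7%; over-quota: 1,191 units at 24%.
Pro-rata value split: in-quota = €246,054.40 × 689/1,880 = €90,176.32; over-quota = €246,054.40 − €90,176.32 = €155,878.08.
In-quota duty = €90,176.32 × 7% = €6,312.34. Over-quota duty = €155,878.08 × 24% = €37,410.74.
Line duty = €6,312.34 + €37,410.74 = €43,723.08.
Total = €0.00 + €43,630.52 + €3,151.14 + €43,723.08 = €90,504.74.

€90,504.74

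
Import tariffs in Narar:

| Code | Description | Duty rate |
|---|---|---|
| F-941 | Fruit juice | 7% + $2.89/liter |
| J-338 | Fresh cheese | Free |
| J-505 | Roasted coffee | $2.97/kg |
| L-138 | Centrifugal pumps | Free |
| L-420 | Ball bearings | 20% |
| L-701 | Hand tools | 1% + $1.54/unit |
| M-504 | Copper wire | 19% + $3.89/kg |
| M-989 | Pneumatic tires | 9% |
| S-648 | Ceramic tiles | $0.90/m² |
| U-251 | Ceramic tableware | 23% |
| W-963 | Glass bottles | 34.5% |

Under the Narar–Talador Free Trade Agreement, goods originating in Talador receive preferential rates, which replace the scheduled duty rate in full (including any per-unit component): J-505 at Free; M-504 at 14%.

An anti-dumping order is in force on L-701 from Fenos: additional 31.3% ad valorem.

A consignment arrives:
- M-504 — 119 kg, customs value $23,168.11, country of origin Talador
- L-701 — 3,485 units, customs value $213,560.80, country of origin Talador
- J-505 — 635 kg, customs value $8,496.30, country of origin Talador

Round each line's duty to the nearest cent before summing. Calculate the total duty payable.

Line 1 (M-504, Talador, 119 kg, $23,168.11):
Base rate for M-504 is 19% + $3.89/kg.
Origin Talador qualifies under the Narar–Talador agreement and M-504 is covered: preferential rate 14% applies instead.
Duty = $23,168.11 × 14% = $3,243.54.
Line 2 (L-701, Talador, 3,485 units, $213,560.80):
Base rate for L-701 is 1% + $1.54/unit.
Origin Talador is the FTA partner but L-701 is not on the preference list; base rate stands.
The additional-duty order on L-701 targets Fenos, not Talador; it does not apply.
Duty = $213,560.80 × 1% + 3,485 × $1.54 = $7,502.51.
Line 3 (J-505, Talador, 635 kg, $8,496.30):
Base rate for J-505 is $2.97/kg.
Origin Talador qualifies under the Narar–Talador agreement and J-505 is covered: preferential rate Free applies instead.
Duty = $8,496.30 × 0% = $0.00.
Total = $3,243.54 + $7,502.51 + $0.00 = $10,746.05.

$10,746.05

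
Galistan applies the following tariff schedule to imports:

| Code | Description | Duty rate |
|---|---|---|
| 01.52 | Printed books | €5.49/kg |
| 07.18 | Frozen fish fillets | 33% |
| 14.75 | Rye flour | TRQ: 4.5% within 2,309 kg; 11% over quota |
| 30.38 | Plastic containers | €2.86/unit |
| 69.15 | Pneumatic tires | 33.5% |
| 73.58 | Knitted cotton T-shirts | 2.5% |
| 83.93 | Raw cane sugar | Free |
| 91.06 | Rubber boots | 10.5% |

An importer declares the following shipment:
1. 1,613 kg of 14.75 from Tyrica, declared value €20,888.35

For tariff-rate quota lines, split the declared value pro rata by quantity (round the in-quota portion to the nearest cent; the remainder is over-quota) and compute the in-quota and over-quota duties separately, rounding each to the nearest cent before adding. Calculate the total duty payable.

€939.98

Line 1 (14.75, Tyrica, 1,613 kg, €20,888.35):
Code 14.75 is under a tariff-rate quota (threshold 2,309 kg). Quantity 1,613 kg is within the quota, so the in-quota rate 4.5% applies to the full value.
Duty = €20,888.35 × 4.5% = €939.98.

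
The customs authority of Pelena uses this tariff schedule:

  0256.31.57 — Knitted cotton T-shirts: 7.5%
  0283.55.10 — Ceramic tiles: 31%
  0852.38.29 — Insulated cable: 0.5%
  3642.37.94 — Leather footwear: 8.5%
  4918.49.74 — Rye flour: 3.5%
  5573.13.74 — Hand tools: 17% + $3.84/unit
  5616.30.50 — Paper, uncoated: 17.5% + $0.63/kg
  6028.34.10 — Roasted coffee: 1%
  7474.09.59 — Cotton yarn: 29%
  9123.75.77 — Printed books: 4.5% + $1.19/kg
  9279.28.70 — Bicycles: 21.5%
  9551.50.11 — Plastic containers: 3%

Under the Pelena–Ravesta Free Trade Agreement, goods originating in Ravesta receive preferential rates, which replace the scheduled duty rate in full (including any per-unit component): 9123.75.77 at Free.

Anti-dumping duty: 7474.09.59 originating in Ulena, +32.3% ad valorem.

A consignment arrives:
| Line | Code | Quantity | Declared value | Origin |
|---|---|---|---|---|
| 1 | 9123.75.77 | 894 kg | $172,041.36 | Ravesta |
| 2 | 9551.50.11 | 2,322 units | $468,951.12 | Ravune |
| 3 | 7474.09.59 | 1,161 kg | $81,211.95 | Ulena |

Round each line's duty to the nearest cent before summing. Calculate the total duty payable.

Line 1 (9123.75.77, Ravesta, 894 kg, $172,041.36):
Base rate for 9123.75.77 is 4.5% + $1.19/kg.
Origin Ravesta qualifies under the Pelena–Ravesta agreement and 9123.75.77 is covered: preferential rate Free applies instead.
Duty = $172,041.36 × 0% = $0.00.
Line 2 (9551.50.11, Ravune, 2,322 units, $468,951.12):
Base rate for 9551.50.11 is 3%.
Duty = $468,951.12 × 3% = $14,068.53.
Line 3 (7474.09.59, Ulena, 1,161 kg, $81,211.95):
Base rate for 7474.09.59 is 29%.
Additional duty on 7474.09.59 from Ulena: +32.3%. Applied ad valorem rate: 29% + 32.3% = 61.3%.
Duty = $81,211.95 × 61.3% = $49,782.93.
Total = $0.00 + $14,068.53 + $49,782.93 = $63,851.46.

$63,851.46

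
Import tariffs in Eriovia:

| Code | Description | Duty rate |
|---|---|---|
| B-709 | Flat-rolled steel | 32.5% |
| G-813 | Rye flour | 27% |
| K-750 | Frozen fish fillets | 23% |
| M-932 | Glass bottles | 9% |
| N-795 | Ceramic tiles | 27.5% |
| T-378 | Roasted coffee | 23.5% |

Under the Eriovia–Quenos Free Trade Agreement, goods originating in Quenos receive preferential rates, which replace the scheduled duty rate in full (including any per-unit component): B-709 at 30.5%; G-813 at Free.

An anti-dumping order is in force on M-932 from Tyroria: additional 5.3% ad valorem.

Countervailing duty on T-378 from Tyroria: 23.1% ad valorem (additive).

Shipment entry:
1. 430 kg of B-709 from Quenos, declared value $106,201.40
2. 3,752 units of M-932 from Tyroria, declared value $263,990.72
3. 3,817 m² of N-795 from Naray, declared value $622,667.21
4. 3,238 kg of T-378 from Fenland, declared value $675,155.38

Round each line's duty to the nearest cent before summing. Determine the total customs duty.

$400,037.09

Line 1 (B-709, Quenos, 430 kg, $106,201.40):
Base rate for B-709 is 32.5%.
Origin Quenos qualifies under the Eriovia–Quenos agreement and B-709 is covered: preferential rate 30.5% applies instead.
Duty = $106,201.40 × 30.5% = $32,391.43.
Line 2 (M-932, Tyroria, 3,752 units, $263,990.72):
Base rate for M-932 is 9%.
Additional duty on M-932 from Tyroria: +5.3%. Applied ad valorem rate: 9% + 5.3% = 14.3%.
Duty = $263,990.72 × 14.3% = $37,750.67.
Line 3 (N-795, Naray, 3,817 m², $622,667.21):
Base rate for N-795 is 27.5%.
Duty = $622,667.21 × 27.5% = $171,233.48.
Line 4 (T-378, Fenland, 3,238 kg, $675,155.38):
Base rate for T-378 is 23.5%.
The additional-duty order on T-378 targets Tyroria, not Fenland; it does not apply.
Duty = $675,155.38 × 23.5% = $158,661.51.
Total = $32,391.43 + $37,750.67 + $171,233.48 + $158,661.51 = $400,037.09.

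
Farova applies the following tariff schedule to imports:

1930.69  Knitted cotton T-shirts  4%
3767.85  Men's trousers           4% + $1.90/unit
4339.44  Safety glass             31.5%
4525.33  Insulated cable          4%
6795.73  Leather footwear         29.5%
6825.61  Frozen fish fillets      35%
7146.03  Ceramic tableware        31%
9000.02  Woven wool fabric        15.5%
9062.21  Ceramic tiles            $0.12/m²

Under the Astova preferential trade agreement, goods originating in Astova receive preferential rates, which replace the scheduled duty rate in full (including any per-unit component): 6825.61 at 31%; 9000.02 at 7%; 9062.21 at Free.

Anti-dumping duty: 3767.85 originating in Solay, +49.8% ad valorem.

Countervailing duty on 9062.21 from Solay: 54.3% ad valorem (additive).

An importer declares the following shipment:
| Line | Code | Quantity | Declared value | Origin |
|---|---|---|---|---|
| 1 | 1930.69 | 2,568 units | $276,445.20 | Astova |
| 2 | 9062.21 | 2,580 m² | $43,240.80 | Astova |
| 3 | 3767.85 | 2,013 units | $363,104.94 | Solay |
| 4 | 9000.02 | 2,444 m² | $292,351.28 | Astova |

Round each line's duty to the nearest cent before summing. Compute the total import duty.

Line 1 (1930.69, Astova, 2,568 units, $276,445.20):
Base rate for 1930.69 is 4%.
Origin Astova is the FTA partner but 1930.69 is not on the preference list; base rate stands.
Duty = $276,445.20 × 4% = $11,057.81.
Line 2 (9062.21, Astova, 2,580 m², $43,240.80):
Base rate for 9062.21 is $0.12/m².
Origin Astova qualifies under the Farova–Astova agreement and 9062.21 is covered: preferential rate Free applies instead.
The additional-duty order on 9062.21 targets Solay, not Astova; it does not apply.
Duty = $43,240.80 × 0% = $0.00.
Line 3 (3767.85, Solay, 2,013 units, $363,104.94):
Base rate for 3767.85 is 4% + $1.90/unit.
Additional duty on 3767.85 from Solay: +49.8%. Applied ad valorem rate: 4% + 49.8% = 53.8%.
Duty = $363,104.94 × 53.8% + 2,013 × $1.90 = $199,175.16.
Line 4 (9000.02, Astova, 2,444 m², $292,351.28):
Base rate for 9000.02 is 15.5%.
Origin Astova qualifies under the Farova–Astova agreement and 9000.02 is covered: preferential rate 7% applies instead.
Duty = $292,351.28 × 7% = $20,464.59.
Total = $11,057.81 + $0.00 + $199,175.16 + $20,464.59 = $230,697.56.

$230,697.56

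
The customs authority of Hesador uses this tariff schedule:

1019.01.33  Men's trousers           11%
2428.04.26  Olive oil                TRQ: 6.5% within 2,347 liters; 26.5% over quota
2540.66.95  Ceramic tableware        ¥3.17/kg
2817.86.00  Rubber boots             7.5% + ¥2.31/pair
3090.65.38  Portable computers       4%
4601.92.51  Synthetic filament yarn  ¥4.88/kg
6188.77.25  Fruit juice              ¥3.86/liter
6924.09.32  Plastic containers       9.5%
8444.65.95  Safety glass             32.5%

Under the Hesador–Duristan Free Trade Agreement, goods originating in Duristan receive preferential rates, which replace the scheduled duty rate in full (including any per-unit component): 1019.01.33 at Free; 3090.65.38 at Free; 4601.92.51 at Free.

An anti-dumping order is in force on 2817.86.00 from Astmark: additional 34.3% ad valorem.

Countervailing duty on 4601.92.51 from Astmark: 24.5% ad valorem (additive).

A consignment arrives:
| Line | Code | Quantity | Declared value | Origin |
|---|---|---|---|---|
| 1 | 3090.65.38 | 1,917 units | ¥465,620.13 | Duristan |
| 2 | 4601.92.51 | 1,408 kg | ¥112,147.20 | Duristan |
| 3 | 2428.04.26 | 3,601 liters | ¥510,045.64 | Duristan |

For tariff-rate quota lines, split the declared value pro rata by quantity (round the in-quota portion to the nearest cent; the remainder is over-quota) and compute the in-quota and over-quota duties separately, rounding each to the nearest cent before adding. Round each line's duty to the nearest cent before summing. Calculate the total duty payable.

¥68,676.28

Line 1 (3090.65.38, Duristan, 1,917 units, ¥465,620.13):
Base rate for 3090.65.38 is 4%.
Origin Duristan qualifies under the Hesador–Duristan agreement and 3090.65.38 is covered: preferential rate Free applies instead.
Duty = ¥465,620.13 × 0% = ¥0.00.
Line 2 (4601.92.51, Duristan, 1,408 kg, ¥112,147.20):
Base rate for 4601.92.51 is ¥4.88/kg.
Origin Duristan qualifies under the Hesador–Duristan agreement and 4601.92.51 is covered: preferential rate Free applies instead.
The additional-duty order on 4601.92.51 targets Astmark, not Duristan; it does not apply.
Duty = ¥112,147.20 × 0% = ¥0.00.
Line 3 (2428.04.26, Duristan, 3,601 liters, ¥510,045.64):
Code 2428.04.26 is under a tariff-rate quota (threshold 2,347 liters). In-quota: 2,347 liters at 6.5%; over-quota: 1,254 liters at 26.5%.
Pro-rata value split: in-quota = ¥510,045.64 × 2,347/3,601 = ¥332,429.08; over-quota = ¥510,045.64 − ¥332,429.08 = ¥177,616.56.
In-quota duty = ¥332,429.08 × 6.5% = ¥21,607.89. Over-quota duty = ¥177,616.56 × 26.5% = ¥47,068.39.
Line duty = ¥21,607.89 + ¥47,068.39 = ¥68,676.28.
Total = ¥0.00 + ¥0.00 + ¥68,676.28 = ¥68,676.28.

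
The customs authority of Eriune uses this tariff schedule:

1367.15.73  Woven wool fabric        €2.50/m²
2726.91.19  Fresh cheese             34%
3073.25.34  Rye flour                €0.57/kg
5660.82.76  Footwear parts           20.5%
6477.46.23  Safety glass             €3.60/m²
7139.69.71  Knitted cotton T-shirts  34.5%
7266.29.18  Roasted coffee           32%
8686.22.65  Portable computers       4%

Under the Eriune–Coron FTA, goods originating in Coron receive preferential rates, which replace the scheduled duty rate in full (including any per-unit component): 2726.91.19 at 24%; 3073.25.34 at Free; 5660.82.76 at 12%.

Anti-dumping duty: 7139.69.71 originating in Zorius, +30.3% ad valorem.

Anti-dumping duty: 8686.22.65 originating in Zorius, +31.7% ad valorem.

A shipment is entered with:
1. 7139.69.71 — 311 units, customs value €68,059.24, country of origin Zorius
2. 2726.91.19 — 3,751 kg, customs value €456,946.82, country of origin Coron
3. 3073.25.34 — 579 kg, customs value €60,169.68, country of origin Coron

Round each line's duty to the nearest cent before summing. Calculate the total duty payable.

€153,769.63

Line 1 (7139.69.71, Zorius, 311 units, €68,059.24):
Base rate for 7139.69.71 is 34.5%.
Additional duty on 7139.69.71 from Zorius: +30.3%. Applied ad valorem rate: 34.5% + 30.3% = 64.8%.
Duty = €68,059.24 × 64.8% = €44,102.39.
Line 2 (2726.91.19, Coron, 3,751 kg, €456,946.82):
Base rate for 2726.91.19 is 34%.
Origin Coron qualifies under the Eriune–Coron agreement and 2726.91.19 is covered: preferential rate 24% applies instead.
Duty = €456,946.82 × 24% = €109,667.24.
Line 3 (3073.25.34, Coron, 579 kg, €60,169.68):
Base rate for 3073.25.34 is €0.57/kg.
Origin Coron qualifies under the Eriune–Coron agreement and 3073.25.34 is covered: preferential rate Free applies instead.
Duty = €60,169.68 × 0% = €0.00.
Total = €44,102.39 + €109,667.24 + €0.00 = €153,769.63.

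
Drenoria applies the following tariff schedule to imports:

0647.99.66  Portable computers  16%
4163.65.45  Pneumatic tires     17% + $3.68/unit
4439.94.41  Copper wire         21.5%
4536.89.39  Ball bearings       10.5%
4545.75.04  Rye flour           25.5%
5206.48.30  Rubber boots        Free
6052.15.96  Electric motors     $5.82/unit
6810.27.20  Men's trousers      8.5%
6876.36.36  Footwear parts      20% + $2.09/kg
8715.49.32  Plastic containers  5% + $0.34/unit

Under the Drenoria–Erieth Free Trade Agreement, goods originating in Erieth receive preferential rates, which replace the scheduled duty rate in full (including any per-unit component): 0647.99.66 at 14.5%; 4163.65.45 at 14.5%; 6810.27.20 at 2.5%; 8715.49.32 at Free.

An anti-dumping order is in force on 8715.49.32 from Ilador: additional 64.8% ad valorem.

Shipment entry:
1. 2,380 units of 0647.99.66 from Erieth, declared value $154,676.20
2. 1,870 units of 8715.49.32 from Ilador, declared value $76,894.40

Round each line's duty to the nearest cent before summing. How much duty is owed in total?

Line 1 (0647.99.66, Erieth, 2,380 units, $154,676.20):
Base rate for 0647.99.66 is 16%.
Origin Erieth qualifies under the Drenoria–Erieth agreement and 0647.99.66 is covered: preferential rate 14.5% applies instead.
Duty = $154,676.20 × 14.5% = $22,428.05.
Line 2 (8715.49.32, Ilador, 1,870 units, $76,894.40):
Base rate for 8715.49.32 is 5% + $0.34/unit.
8715.49.32 has an FTA preferential rate, but origin Ilador is not Erieth; base rate stands.
Additional duty on 8715.49.32 from Ilador: +64.8%. Applied ad valorem rate: 5% + 64.8% = 69.8%.
Duty = $76,894.40 × 69.8% + 1,870 × $0.34 = $54,308.09.
Total = $22,428.05 + $54,308.09 = $76,736.14.

$76,736.14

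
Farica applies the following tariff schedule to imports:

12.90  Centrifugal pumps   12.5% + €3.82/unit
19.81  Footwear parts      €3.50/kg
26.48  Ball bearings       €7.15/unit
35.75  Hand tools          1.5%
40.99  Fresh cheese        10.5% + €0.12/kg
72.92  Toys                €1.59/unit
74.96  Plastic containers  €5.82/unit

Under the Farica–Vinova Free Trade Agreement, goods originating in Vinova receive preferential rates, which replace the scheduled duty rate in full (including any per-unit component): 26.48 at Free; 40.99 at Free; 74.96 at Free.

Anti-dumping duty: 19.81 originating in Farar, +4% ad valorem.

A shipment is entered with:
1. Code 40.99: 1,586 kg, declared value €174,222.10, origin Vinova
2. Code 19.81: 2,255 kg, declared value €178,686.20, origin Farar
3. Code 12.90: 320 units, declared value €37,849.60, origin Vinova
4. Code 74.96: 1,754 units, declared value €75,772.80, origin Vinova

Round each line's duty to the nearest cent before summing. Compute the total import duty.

€20,993.55

Line 1 (40.99, Vinova, 1,586 kg, €174,222.10):
Base rate for 40.99 is 10.5% + €0.12/kg.
Origin Vinova qualifies under the Farica–Vinova agreement and 40.99 is covered: preferential rate Free applies instead.
Duty = €174,222.10 × 0% = €0.00.
Line 2 (19.81, Farar, 2,255 kg, €178,686.20):
Base rate for 19.81 is €3.50/kg.
Additional duty on 19.81 from Farar: +4% ad valorem. Applied ad valorem rate = 4%.
Duty = €178,686.20 × 4% + 2,255 × €3.50 = €15,039.95.
Line 3 (12.90, Vinova, 320 units, €37,849.60):
Base rate for 12.90 is 12.5% + €3.82/unit.
Origin Vinova is the FTA partner but 12.90 is not on the preference list; base rate stands.
Duty = €37,849.60 × 12.5% + 320 × €3.82 = €5,953.60.
Line 4 (74.96, Vinova, 1,754 units, €75,772.80):
Base rate for 74.96 is €5.82/unit.
Origin Vinova qualifies under the Farica–Vinova agreement and 74.96 is covered: preferential rate Free applies instead.
Duty = €75,772.80 × 0% = €0.00.
Total = €0.00 + €15,039.95 + €5,953.60 + €0.00 = €20,993.55.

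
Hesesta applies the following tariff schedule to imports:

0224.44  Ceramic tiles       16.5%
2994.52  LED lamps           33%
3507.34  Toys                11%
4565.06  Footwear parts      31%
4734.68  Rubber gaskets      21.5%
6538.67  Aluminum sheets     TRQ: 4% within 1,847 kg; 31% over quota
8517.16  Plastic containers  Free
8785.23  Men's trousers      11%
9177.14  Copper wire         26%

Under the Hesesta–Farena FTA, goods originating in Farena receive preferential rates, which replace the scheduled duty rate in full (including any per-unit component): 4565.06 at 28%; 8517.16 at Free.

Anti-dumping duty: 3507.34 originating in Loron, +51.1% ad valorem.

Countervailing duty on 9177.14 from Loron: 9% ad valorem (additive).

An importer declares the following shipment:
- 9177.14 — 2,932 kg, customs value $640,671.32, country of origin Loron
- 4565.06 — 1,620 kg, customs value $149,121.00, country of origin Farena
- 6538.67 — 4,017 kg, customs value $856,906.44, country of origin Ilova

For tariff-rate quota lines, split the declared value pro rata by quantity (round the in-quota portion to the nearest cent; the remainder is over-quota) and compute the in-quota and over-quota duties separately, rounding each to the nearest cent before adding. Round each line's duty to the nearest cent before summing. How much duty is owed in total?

Line 1 (9177.14, Loron, 2,932 kg, $640,671.32):
Base rate for 9177.14 is 26%.
Additional duty on 9177.14 from Loron: +9%. Applied ad valorem rate: 26% + 9% = 35%.
Duty = $640,671.32 × 35% = $224,234.96.
Line 2 (4565.06, Farena, 1,620 kg, $149,121.00):
Base rate for 4565.06 is 31%.
Origin Farena qualifies under the Hesesta–Farena agreement and 4565.06 is covered: preferential rate 28% applies instead.
Duty = $149,121.00 × 28% = $41,753.88.
Line 3 (6538.67, Ilova, 4,017 kg, $856,906.44):
Code 6538.67 is under a tariff-rate quota (threshold 1,847 kg). In-quota: 1,847 kg at 4%; over-quota: 2,170 kg at 31%.
Pro-rata value split: in-quota = $856,906.44 × 1,847/4,017 = $394,002.04; over-quota = $856,906.44 − $394,002.04 = $462,904.40.
In-quota duty = $394,002.04 × 4% = $15,760.08. Over-quota duty = $462,904.40 × 31% = $143,500.36.
Line duty = $15,760.08 + $143,500.36 = $159,260.44.
Total = $224,234.96 + $41,753.88 + $159,260.44 = $425,249.28.

$425,249.28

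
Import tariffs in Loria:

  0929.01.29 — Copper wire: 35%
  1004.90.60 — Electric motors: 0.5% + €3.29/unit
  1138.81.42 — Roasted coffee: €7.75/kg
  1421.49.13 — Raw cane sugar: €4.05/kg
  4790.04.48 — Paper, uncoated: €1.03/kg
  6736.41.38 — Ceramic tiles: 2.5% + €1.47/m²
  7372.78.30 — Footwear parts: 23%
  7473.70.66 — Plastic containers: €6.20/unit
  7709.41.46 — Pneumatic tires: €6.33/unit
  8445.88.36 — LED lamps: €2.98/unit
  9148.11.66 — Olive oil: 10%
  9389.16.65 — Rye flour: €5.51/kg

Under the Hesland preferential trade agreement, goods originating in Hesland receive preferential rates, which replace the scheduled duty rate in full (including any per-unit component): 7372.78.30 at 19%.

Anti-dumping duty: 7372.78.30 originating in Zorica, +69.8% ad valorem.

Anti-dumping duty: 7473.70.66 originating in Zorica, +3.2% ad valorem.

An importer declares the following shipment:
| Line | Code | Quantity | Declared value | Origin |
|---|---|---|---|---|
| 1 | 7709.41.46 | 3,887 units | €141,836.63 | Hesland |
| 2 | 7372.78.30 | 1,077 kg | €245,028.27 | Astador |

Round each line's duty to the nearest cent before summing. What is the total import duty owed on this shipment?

Line 1 (7709.41.46, Hesland, 3,887 units, €141,836.63):
Base rate for 7709.41.46 is €6.33/unit.
Origin Hesland is the FTA partner but 7709.41.46 is not on the preference list; base rate stands.
Duty = 3,887 × €6.33 = €24,604.71.
Line 2 (7372.78.30, Astador, 1,077 kg, €245,028.27):
Base rate for 7372.78.30 is 23%.
7372.78.30 has an FTA preferential rate, but origin Astador is not Hesland; base rate stands.
The additional-duty order on 7372.78.30 targets Zorica, not Astador; it does not apply.
Duty = €245,028.27 × 23% = €56,356.50.
Total = €24,604.71 + €56,356.50 = €80,961.21.

€80,961.21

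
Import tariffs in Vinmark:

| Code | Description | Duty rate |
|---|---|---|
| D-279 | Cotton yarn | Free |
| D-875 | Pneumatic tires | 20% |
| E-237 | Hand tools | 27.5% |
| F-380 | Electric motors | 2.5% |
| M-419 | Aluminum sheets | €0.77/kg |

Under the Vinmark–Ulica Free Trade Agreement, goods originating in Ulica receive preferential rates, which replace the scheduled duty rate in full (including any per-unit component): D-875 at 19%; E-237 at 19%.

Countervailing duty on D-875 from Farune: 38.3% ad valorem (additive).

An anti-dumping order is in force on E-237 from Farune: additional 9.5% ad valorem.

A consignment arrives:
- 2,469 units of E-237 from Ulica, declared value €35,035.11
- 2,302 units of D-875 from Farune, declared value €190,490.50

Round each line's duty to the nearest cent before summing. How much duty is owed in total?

Line 1 (E-237, Ulica, 2,469 units, €35,035.11):
Base rate for E-237 is 27.5%.
Origin Ulica qualifies under the Vinmark–Ulica agreement and E-237 is covered: preferential rate 19% applies instead.
The additional-duty order on E-237 targets Farune, not Ulica; it does not apply.
Duty = €35,035.11 × 19% = €6,656.67.
Line 2 (D-875, Farune, 2,302 units, €190,490.50):
Base rate for D-875 is 20%.
D-875 has an FTA preferential rate, but origin Farune is not Ulica; base rate stands.
Additional duty on D-875 from Farune: +38.3%. Applied ad valorem rate: 20% + 38.3% = 58.3%.
Duty = €190,490.50 × 58.3% = €111,055.96.
Total = €6,656.67 + €111,055.96 = €117,712.63.

€117,712.63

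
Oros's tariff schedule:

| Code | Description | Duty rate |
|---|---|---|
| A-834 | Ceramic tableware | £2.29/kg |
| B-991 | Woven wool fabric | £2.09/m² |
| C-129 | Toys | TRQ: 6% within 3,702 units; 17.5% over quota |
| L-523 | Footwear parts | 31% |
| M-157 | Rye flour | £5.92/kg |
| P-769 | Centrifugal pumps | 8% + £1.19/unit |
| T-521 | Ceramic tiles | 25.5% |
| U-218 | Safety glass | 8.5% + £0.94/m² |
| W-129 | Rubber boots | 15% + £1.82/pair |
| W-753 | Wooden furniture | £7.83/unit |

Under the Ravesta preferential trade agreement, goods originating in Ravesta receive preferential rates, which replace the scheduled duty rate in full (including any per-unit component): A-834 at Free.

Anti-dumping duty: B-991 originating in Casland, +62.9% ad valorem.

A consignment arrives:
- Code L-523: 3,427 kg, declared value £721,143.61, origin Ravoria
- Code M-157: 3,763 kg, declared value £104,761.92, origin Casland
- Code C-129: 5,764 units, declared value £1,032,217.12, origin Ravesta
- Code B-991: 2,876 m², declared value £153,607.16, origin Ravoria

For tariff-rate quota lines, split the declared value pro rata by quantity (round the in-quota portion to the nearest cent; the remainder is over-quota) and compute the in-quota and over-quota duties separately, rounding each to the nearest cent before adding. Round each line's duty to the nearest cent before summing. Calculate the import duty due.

£356,240.59

Line 1 (L-523, Ravoria, 3,427 kg, £721,143.61):
Base rate for L-523 is 31%.
Duty = £721,143.61 × 31% = £223,554.52.
Line 2 (M-157, Casland, 3,763 kg, £104,761.92):
Base rate for M-157 is £5.92/kg.
Duty = 3,763 × £5.92 = £22,276.96.
Line 3 (C-129, Ravesta, 5,764 units, £1,032,217.12):
Code C-129 is under a tariff-rate quota (threshold 3,702 units). In-quota: 3,702 units at 6%; over-quota: 2,062 units at 17.5%.
Pro-rata value split: in-quota = £1,032,217.12 × 3,702/5,764 = £662,954.16; over-quota = £1,032,217.12 − £662,954.16 = £369,262.96.
In-quota duty = £662,954.16 × 6% = £39,777.25. Over-quota duty = £369,262.96 × 17.5% = £64,621.02.
Line duty = £39,777.25 + £64,621.02 = £104,398.27.
Line 4 (B-991, Ravoria, 2,876 m², £153,607.16):
Base rate for B-991 is £2.09/m².
The additional-duty order on B-991 targets Casland, not Ravoria; it does not apply.
Duty = 2,876 × £2.09 = £6,010.84.
Total = £223,554.52 + £22,276.96 + £104,398.27 + £6,010.84 = £356,240.59.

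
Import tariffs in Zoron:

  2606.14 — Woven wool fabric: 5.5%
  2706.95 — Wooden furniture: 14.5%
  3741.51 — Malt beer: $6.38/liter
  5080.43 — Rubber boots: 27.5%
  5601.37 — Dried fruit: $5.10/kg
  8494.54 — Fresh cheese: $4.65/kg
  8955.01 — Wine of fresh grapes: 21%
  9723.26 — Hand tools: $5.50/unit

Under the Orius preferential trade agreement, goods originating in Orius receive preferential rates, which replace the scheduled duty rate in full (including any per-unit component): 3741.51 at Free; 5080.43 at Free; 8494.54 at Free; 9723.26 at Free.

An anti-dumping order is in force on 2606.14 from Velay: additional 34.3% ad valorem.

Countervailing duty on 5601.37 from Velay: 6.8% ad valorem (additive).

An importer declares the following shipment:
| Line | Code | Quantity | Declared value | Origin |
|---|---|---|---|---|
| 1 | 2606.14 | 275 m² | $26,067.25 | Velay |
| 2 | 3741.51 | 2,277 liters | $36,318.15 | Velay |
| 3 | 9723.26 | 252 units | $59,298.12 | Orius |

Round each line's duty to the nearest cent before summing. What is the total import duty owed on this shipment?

Line 1 (2606.14, Velay, 275 m², $26,067.25):
Base rate for 2606.14 is 5.5%.
Additional duty on 2606.14 from Velay: +34.3%. Applied ad valorem rate: 5.5% + 34.3% = 39.8%.
Duty = $26,067.25 × 39.8% = $10,374.77.
Line 2 (3741.51, Velay, 2,277 liters, $36,318.15):
Base rate for 3741.51 is $6.38/liter.
3741.51 has an FTA preferential rate, but origin Velay is not Orius; base rate stands.
Duty = 2,277 × $6.38 = $14,527.26.
Line 3 (9723.26, Orius, 252 units, $59,298.12):
Base rate for 9723.26 is $5.50/unit.
Origin Orius qualifies under the Zoron–Orius agreement and 9723.26 is covered: preferential rate Free applies instead.
Duty = $59,298.12 × 0% = $0.00.
Total = $10,374.77 + $14,527.26 + $0.00 = $24,902.03.

$24,902.03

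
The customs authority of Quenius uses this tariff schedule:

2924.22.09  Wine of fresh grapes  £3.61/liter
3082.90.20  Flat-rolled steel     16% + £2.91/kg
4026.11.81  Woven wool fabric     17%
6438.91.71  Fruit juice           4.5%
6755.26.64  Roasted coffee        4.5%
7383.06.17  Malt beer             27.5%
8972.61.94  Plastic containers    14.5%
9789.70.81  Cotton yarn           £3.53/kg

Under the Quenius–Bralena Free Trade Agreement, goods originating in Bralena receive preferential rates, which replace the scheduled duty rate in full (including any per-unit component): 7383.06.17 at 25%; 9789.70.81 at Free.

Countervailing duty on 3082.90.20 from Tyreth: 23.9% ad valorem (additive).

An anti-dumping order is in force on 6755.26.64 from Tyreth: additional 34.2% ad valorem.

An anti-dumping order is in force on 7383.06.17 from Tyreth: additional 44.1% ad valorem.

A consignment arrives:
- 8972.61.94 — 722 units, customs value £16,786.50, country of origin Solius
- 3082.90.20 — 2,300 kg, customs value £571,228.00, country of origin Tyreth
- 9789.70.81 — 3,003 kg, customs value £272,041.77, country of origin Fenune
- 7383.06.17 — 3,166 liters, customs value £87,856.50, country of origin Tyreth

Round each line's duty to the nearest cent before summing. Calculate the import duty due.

£310,552.85

Line 1 (8972.61.94, Solius, 722 units, £16,786.50):
Base rate for 8972.61.94 is 14.5%.
Duty = £16,786.50 × 14.5% = £2,434.04.
Line 2 (3082.90.20, Tyreth, 2,300 kg, £571,228.00):
Base rate for 3082.90.20 is 16% + £2.91/kg.
Additional duty on 3082.90.20 from Tyreth: +23.9%. Applied ad valorem rate: 16% + 23.9% = 39.9%.
Duty = £571,228.00 × 39.9% + 2,300 × £2.91 = £234,612.97.
Line 3 (9789.70.81, Fenune, 3,003 kg, £272,041.77):
Base rate for 9789.70.81 is £3.53/kg.
9789.70.81 has an FTA preferential rate, but origin Fenune is not Bralena; base rate stands.
Duty = 3,003 × £3.53 = £10,600.59.
Line 4 (7383.06.17, Tyreth, 3,166 liters, £87,856.50):
Base rate for 7383.06.17 is 27.5%.
7383.06.17 has an FTA preferential rate, but origin Tyreth is not Bralena; base rate stands.
Additional duty on 7383.06.17 from Tyreth: +44.1%. Applied ad valorem rate: 27.5% + 44.1% = 71.6%.
Duty = £87,856.50 × 71.6% = £62,905.25.
Total = £2,434.04 + £234,612.97 + £10,600.59 + £62,905.25 = £310,552.85.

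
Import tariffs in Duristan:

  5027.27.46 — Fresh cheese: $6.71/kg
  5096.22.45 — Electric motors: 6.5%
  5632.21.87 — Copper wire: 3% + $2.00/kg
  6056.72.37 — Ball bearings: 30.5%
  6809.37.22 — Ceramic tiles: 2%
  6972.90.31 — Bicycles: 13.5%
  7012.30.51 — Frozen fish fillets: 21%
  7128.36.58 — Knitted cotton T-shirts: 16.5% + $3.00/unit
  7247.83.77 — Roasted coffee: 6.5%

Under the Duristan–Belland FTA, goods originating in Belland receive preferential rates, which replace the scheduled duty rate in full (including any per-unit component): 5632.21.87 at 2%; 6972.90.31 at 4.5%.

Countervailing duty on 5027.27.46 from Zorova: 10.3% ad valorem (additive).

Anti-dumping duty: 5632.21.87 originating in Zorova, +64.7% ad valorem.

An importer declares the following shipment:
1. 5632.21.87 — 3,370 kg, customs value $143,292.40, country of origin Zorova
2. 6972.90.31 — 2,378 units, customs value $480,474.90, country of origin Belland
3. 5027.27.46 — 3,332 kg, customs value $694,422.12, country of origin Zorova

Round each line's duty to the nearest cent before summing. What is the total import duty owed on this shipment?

$219,253.52

Line 1 (5632.21.87, Zorova, 3,370 kg, $143,292.40):
Base rate for 5632.21.87 is 3% + $2.00/kg.
5632.21.87 has an FTA preferential rate, but origin Zorova is not Belland; base rate stands.
Additional duty on 5632.21.87 from Zorova: +64.7%. Applied ad valorem rate: 3% + 64.7% = 67.7%.
Duty = $143,292.40 × 67.7% + 3,370 × $2.00 = $103,748.95.
Line 2 (6972.90.31, Belland, 2,378 units, $480,474.90):
Base rate for 6972.90.31 is 13.5%.
Origin Belland qualifies under the Duristan–Belland agreement and 6972.90.31 is covered: preferential rate 4.5% applies instead.
Duty = $480,474.90 × 4.5% = $21,621.37.
Line 3 (5027.27.46, Zorova, 3,332 kg, $694,422.12):
Base rate for 5027.27.46 is $6.71/kg.
Additional duty on 5027.27.46 from Zorova: +10.3% ad valorem. Applied ad valorem rate = 10.3%.
Duty = $694,422.12 × 10.3% + 3,332 × $6.71 = $93,883.20.
Total = $103,748.95 + $21,621.37 + $93,883.20 = $219,253.52.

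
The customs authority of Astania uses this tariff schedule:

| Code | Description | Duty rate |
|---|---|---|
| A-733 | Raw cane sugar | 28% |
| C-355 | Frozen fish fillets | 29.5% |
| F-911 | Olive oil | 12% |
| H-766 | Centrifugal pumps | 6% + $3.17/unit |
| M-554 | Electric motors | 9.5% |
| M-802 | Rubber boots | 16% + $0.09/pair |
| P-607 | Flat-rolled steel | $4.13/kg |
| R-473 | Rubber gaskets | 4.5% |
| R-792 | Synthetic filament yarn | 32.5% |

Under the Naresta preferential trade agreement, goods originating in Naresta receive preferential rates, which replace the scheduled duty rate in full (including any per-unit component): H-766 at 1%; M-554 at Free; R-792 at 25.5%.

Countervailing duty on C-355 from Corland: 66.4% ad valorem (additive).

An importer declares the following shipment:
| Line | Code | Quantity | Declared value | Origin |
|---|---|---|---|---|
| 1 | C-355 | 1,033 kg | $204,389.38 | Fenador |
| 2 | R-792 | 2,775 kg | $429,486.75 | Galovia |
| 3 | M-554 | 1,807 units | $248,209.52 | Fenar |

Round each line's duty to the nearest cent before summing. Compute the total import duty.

Line 1 (C-355, Fenador, 1,033 kg, $204,389.38):
Base rate for C-355 is 29.5%.
The additional-duty order on C-355 targets Corland, not Fenador; it does not apply.
Duty = $204,389.38 × 29.5% = $60,294.87.
Line 2 (R-792, Galovia, 2,775 kg, $429,486.75):
Base rate for R-792 is 32.5%.
R-792 has an FTA preferential rate, but origin Galovia is not Naresta; base rate stands.
Duty = $429,486.75 × 32.5% = $139,583.19.
Line 3 (M-554, Fenar, 1,807 units, $248,209.52):
Base rate for M-554 is 9.5%.
M-554 has an FTA preferential rate, but origin Fenar is not Naresta; base rate stands.
Duty = $248,209.52 × 9.5% = $23,579.90.
Total = $60,294.87 + $139,583.19 + $23,579.90 = $223,457.96.

$223,457.96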